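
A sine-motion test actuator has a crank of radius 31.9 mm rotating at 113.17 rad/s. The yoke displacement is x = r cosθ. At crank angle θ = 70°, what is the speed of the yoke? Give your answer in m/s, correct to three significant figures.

3.39

ω = 113.2 rad/s
x = r cosθ ⇒ ẋ = −rω sinθ.
|v| = rω|sinθ| = 0.0319·113.2·|sin 70°| = 3.3924 m/s.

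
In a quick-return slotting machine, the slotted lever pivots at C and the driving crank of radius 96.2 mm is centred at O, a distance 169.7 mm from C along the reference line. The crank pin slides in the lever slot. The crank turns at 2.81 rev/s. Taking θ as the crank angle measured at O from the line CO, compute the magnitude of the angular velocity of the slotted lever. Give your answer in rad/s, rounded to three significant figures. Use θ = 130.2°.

ω = 17.66 rad/s (from 2.81 rev/s).
Crank pin A relative to C: A = (d + r cosθ, r sinθ); lever angle φ = atan2(r sinθ, d + r cosθ).
Differentiating tanφ: φ̇ = rω(d cosθ + r)/(d² + r² + 2dr cosθ).
d² + r² + 2dr cosθ = |CA|² = 0.0169782 m²;  d cosθ + r = -0.013334 m.
|ω_lever| = |0.0962·17.66·-0.013334| / 0.0169782 = 1.3339 rad/s.

1.33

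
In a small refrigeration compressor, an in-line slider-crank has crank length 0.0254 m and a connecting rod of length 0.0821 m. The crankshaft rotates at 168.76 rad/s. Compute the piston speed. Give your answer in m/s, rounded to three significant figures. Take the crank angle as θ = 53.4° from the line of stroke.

ω = 168.8 rad/s
For an in-line slider-crank, x = r cosθ + √(L² − r² sin²θ), so v = −rω sinθ·[1 + r cosθ/√(L² − r² sin²θ)].
With r = 0.0254 m, L = 0.0821 m, θ = 53.4°: √(L² − r² sin²θ) = 0.079527 m.
v = −0.0254·168.8·0.80282·[1 + 0.0254·0.59622/0.079527] = -4.0966 m/s.
|v| = 4.0966 m/s.

4.10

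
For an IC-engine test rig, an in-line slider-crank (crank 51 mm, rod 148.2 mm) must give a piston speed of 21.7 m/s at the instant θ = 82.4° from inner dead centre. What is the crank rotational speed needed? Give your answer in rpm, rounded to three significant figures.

For an in-line slider-crank, |v_piston| = rω|sinθ|·[1 + r cosθ/√(L² − r² sin²θ)].
With r = 0.051 m, L = 0.1482 m, θ = 82.4°: the bracketed kinematic factor |dx/dθ| = 0.053 m.
ω = v/|dx/dθ| = 21.7/0.053 = 409.44 rad/s.
N = 60ω/(2π) = 3909.8 rpm.

3910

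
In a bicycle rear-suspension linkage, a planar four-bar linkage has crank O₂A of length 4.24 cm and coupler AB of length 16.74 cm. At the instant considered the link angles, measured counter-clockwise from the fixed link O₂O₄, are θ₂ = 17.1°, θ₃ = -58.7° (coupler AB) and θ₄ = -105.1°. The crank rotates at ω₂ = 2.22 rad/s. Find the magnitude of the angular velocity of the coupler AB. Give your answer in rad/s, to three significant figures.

0.657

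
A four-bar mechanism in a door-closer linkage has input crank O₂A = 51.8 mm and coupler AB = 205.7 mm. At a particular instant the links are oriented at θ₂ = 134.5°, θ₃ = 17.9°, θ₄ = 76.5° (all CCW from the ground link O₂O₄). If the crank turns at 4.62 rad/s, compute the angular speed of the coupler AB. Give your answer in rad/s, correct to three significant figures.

1.16

ω₂ = 4.62 rad/s
Differentiating the loop-closure r₂e^{iθ₂}+r₃e^{iθ₃}=r₁+r₄e^{iθ₄} gives r₂ω₂e^{iθ₂}+r₃ω₃e^{iθ₃}=r₄ω₄e^{iθ₄}.
Eliminating the other unknown: ω₃ = r₂ω₂ sin(θ₄−θ₂) / [r₃ sin(θ₃−θ₄)].
Numerator sine = -0.84805; denominator sine = -0.85355.
Result = 0.0518·4.62·(-0.84805) / (0.2057·(-0.85355)) = +1.1559 rad/s; magnitude 1.1559 rad/s.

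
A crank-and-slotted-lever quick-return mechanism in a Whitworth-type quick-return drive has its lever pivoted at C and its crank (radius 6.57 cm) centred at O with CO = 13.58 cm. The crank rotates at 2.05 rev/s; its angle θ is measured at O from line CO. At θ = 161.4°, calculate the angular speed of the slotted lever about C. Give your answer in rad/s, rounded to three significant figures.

9.12

ω = 12.88 rad/s (from 2.05 rev/s).
Crank pin A relative to C: A = (d + r cosθ, r sinθ); lever angle φ = atan2(r sinθ, d + r cosθ).
Differentiating tanφ: φ̇ = rω(d cosθ + r)/(d² + r² + 2dr cosθ).
d² + r² + 2dr cosθ = |CA|² = 0.00584604 m²;  d cosθ + r = -0.063007 m.
|ω_lever| = |0.0657·12.88·-0.063007| / 0.00584604 = 9.1207 rad/s.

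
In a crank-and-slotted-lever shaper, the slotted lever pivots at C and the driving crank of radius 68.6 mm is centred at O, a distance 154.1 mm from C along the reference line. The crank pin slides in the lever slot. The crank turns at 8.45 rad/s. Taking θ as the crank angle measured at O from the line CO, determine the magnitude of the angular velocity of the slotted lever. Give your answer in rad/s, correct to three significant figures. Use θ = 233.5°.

ω = 8.45 rad/s
Crank pin A relative to C: A = (d + r cosθ, r sinθ); lever angle φ = atan2(r sinθ, d + r cosθ).
Differentiating tanφ: φ̇ = rω(d cosθ + r)/(d² + r² + 2dr cosθ).
d² + r² + 2dr cosθ = |CA|² = 0.0158767 m²;  d cosθ + r = -0.023062 m.
|ω_lever| = |0.0686·8.45·-0.023062| / 0.0158767 = 0.84202 rad/s.

0.842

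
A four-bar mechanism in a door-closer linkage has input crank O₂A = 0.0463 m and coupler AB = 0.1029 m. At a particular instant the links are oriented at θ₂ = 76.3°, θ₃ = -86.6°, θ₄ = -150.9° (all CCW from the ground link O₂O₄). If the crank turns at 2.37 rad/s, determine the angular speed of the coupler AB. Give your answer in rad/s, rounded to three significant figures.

ω₂ = 2.37 rad/s
Differentiating the loop-closure r₂e^{iθ₂}+r₃e^{iθ₃}=r₁+r₄e^{iθ₄} gives r₂ω₂e^{iθ₂}+r₃ω₃e^{iθ₃}=r₄ω₄e^{iθ₄}.
Eliminating the other unknown: ω₃ = r₂ω₂ sin(θ₄−θ₂) / [r₃ sin(θ₃−θ₄)].
Numerator sine = +0.73373; denominator sine = +0.90108.
Result = 0.0463·2.37·(+0.73373) / (0.1029·(+0.90108)) = +0.86834 rad/s; magnitude 0.86834 rad/s.

0.868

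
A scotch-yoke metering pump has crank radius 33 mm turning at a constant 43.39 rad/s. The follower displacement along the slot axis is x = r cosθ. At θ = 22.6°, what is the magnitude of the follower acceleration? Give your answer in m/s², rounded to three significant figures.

ω = 43.39 rad/s
x = r cosθ ⇒ ẍ = −rω² cosθ (ω constant).
|a| = rω²|cosθ| = 0.033·(43.39)²·|cos 22.6°| = 57.358 m/s².

57.4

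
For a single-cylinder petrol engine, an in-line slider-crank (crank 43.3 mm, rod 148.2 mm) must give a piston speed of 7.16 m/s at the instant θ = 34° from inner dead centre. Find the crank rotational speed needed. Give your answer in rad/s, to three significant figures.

For an in-line slider-crank, |v_piston| = rω|sinθ|·[1 + r cosθ/√(L² − r² sin²θ)].
With r = 0.0433 m, L = 0.1482 m, θ = 34°: the bracketed kinematic factor |dx/dθ| = 0.030158 m.
ω = v/|dx/dθ| = 7.16/0.030158 = 237.42 rad/s.

237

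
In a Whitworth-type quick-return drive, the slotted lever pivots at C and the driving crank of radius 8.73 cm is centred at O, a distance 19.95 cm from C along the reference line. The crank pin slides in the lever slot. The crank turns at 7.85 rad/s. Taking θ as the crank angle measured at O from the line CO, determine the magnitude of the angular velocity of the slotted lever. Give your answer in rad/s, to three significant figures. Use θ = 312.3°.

2.14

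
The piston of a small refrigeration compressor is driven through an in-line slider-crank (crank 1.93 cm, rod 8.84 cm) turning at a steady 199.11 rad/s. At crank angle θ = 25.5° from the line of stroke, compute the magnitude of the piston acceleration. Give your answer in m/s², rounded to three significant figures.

ω = 199.1 rad/s
x(θ) = r cosθ + √(L² − r² sin²θ); with ω constant, a = ω²·d²x/dθ².
d²x/dθ² = −r cosθ − r²(cos2θ)/√u − r⁴ sin²2θ/(4u^{3/2}),  u = L² − r² sin²θ = 0.00774552 m².
Substituting r = 0.0193 m, L = 0.0884 m, θ = 25.5°: d²x/dθ² = -0.020114 m.
a = ω²·d²x/dθ² = (199.1)²·(-0.020114) = -797.42 m/s²;  |a| = 797.42 m/s².

797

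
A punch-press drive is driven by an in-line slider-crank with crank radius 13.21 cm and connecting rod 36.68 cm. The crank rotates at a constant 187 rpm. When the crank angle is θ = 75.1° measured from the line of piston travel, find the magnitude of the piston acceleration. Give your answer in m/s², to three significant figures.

ω = 2π·187/60 = 19.58 rad/s
x(θ) = r cosθ + √(L² − r² sin²θ); with ω constant, a = ω²·d²x/dθ².
d²x/dθ² = −r cosθ − r²(cos2θ)/√u − r⁴ sin²2θ/(4u^{3/2}),  u = L² − r² sin²θ = 0.118246 m².
Substituting r = 0.1321 m, L = 0.3668 m, θ = 75.1°: d²x/dθ² = +0.0096071 m.
a = ω²·d²x/dθ² = (19.58)²·(+0.0096071) = +3.6841 m/s²;  |a| = 3.6841 m/s².

3.68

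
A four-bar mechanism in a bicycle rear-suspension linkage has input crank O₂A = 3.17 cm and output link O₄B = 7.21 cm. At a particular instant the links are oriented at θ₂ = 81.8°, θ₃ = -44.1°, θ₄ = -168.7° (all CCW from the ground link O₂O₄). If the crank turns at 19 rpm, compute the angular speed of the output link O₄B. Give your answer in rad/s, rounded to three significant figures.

0.861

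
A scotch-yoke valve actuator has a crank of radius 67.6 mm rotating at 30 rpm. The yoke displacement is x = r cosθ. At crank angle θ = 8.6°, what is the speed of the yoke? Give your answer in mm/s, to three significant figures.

ω = 3.142 rad/s (from 30 rpm).
x = r cosθ ⇒ ẋ = −rω sinθ.
|v| = rω|sinθ| = 0.0676·3.142·|sin 8.6°| = 0.031757 m/s = 31.757 mm/s.

31.8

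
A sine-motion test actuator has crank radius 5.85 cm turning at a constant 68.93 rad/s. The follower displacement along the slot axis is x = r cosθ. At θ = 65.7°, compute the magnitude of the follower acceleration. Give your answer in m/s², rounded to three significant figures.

ω = 68.93 rad/s
x = r cosθ ⇒ ẍ = −rω² cosθ (ω constant).
|a| = rω²|cosθ| = 0.0585·(68.93)²·|cos 65.7°| = 114.38 m/s².

114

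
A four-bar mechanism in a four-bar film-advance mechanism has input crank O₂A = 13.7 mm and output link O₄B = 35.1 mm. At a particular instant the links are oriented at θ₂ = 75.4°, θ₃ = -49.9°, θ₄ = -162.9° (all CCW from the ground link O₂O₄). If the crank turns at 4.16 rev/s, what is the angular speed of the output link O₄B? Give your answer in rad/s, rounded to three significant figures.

9.05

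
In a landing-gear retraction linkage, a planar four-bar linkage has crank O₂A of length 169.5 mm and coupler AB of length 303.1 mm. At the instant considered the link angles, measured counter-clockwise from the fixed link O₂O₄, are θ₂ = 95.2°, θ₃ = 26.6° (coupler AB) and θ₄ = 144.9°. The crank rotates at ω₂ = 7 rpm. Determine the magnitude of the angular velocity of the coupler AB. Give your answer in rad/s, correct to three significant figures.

0.355

ω₂ = 0.733 rad/s (from 7 rpm).
Differentiating the loop-closure r₂e^{iθ₂}+r₃e^{iθ₃}=r₁+r₄e^{iθ₄} gives r₂ω₂e^{iθ₂}+r₃ω₃e^{iθ₃}=r₄ω₄e^{iθ₄}.
Eliminating the other unknown: ω₃ = r₂ω₂ sin(θ₄−θ₂) / [r₃ sin(θ₃−θ₄)].
Numerator sine = +0.76267; denominator sine = -0.88048.
Result = 0.1695·0.733·(+0.76267) / (0.3031·(-0.88048)) = -0.35508 rad/s; magnitude 0.35508 rad/s.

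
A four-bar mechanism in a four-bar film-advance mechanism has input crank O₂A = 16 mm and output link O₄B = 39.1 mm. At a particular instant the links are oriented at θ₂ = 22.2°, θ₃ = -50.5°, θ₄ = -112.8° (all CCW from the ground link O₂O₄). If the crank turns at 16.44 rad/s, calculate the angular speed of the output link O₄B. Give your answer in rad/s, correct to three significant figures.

7.25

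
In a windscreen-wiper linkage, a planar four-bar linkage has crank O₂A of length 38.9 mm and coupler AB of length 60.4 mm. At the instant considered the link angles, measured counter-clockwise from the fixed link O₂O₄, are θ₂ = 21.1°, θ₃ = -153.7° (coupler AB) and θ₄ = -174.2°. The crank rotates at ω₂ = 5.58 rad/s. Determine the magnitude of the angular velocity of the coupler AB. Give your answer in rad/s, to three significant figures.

ω₂ = 5.58 rad/s
Differentiating the loop-closure r₂e^{iθ₂}+r₃e^{iθ₃}=r₁+r₄e^{iθ₄} gives r₂ω₂e^{iθ₂}+r₃ω₃e^{iθ₃}=r₄ω₄e^{iθ₄}.
Eliminating the other unknown: ω₃ = r₂ω₂ sin(θ₄−θ₂) / [r₃ sin(θ₃−θ₄)].
Numerator sine = +0.26387; denominator sine = +0.35021.
Result = 0.0389·5.58·(+0.26387) / (0.0604·(+0.35021)) = +2.7078 rad/s; magnitude 2.7078 rad/s.

2.71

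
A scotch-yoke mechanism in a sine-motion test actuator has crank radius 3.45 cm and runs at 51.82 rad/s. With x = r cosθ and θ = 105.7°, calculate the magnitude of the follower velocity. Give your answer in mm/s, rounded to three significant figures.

1720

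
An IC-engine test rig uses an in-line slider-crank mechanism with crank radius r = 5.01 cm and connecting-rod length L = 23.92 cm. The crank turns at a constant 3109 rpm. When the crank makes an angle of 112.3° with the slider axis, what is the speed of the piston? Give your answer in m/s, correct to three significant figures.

13.9

ω = 2π·3109/60 = 325.6 rad/s
For an in-line slider-crank, x = r cosθ + √(L² − r² sin²θ), so v = −rω sinθ·[1 + r cosθ/√(L² − r² sin²θ)].
With r = 0.0501 m, L = 0.2392 m, θ = 112.3°: √(L² − r² sin²θ) = 0.23467 m.
v = −0.0501·325.6·0.92521·[1 + 0.0501·-0.37946/0.23467] = -13.869 m/s.
|v| = 13.869 m/s.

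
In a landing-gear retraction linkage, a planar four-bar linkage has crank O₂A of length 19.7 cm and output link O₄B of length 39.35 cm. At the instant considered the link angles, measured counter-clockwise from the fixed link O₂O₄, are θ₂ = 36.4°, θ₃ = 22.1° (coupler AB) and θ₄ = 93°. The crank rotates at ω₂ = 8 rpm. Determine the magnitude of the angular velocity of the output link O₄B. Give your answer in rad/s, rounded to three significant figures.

ω₂ = 0.8378 rad/s (from 8 rpm).
Differentiating the loop-closure r₂e^{iθ₂}+r₃e^{iθ₃}=r₁+r₄e^{iθ₄} gives r₂ω₂e^{iθ₂}+r₃ω₃e^{iθ₃}=r₄ω₄e^{iθ₄}.
Eliminating the other unknown: ω₄ = r₂ω₂ sin(θ₂−θ₃) / [r₄ sin(θ₄−θ₃)].
Numerator sine = +0.24700; denominator sine = +0.94495.
Result = 0.197·0.8378·(+0.24700) / (0.3935·(+0.94495)) = +0.10963 rad/s; magnitude 0.10963 rad/s.

0.110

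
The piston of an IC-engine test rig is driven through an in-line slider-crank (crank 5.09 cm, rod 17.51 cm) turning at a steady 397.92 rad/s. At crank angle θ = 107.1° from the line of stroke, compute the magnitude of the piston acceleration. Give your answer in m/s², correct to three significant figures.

ω = 397.9 rad/s
x(θ) = r cosθ + √(L² − r² sin²θ); with ω constant, a = ω²·d²x/dθ².
d²x/dθ² = −r cosθ − r²(cos2θ)/√u − r⁴ sin²2θ/(4u^{3/2}),  u = L² − r² sin²θ = 0.0282932 m².
Substituting r = 0.0509 m, L = 0.1751 m, θ = 107.1°: d²x/dθ² = +0.027594 m.
a = ω²·d²x/dθ² = (397.9)²·(+0.027594) = +4369.3 m/s²;  |a| = 4369.3 m/s².

4370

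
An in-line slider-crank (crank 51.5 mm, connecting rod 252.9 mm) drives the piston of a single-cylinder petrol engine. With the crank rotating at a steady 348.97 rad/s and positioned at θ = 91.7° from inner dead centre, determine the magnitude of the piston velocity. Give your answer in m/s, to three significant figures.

17.9

ω = 349 rad/s
For an in-line slider-crank, x = r cosθ + √(L² − r² sin²θ), so v = −rω sinθ·[1 + r cosθ/√(L² − r² sin²θ)].
With r = 0.0515 m, L = 0.2529 m, θ = 91.7°: √(L² − r² sin²θ) = 0.24761 m.
v = −0.0515·349·0.99956·[1 + 0.0515·-0.02967/0.24761] = -17.853 m/s.
|v| = 17.853 m/s.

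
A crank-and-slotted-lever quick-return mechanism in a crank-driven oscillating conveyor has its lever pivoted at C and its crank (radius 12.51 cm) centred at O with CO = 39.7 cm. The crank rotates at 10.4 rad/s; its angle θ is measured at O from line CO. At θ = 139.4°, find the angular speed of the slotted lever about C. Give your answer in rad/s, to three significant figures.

2.34

ω = 10.4 rad/s
Crank pin A relative to C: A = (d + r cosθ, r sinθ); lever angle φ = atan2(r sinθ, d + r cosθ).
Differentiating tanφ: φ̇ = rω(d cosθ + r)/(d² + r² + 2dr cosθ).
d² + r² + 2dr cosθ = |CA|² = 0.097841 m²;  d cosθ + r = -0.17633 m.
|ω_lever| = |0.1251·10.4·-0.17633| / 0.097841 = 2.3448 rad/s.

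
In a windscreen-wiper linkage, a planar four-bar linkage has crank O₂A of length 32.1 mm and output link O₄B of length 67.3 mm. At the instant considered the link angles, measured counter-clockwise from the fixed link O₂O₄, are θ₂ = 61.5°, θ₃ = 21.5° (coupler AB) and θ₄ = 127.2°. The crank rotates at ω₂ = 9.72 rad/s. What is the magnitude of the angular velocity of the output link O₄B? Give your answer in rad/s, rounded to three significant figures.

3.10

ω₂ = 9.72 rad/s
Differentiating the loop-closure r₂e^{iθ₂}+r₃e^{iθ₃}=r₁+r₄e^{iθ₄} gives r₂ω₂e^{iθ₂}+r₃ω₃e^{iθ₃}=r₄ω₄e^{iθ₄}.
Eliminating the other unknown: ω₄ = r₂ω₂ sin(θ₂−θ₃) / [r₄ sin(θ₄−θ₃)].
Numerator sine = +0.64279; denominator sine = +0.96269.
Result = 0.0321·9.72·(+0.64279) / (0.0673·(+0.96269)) = +3.0955 rad/s; magnitude 3.0955 rad/s.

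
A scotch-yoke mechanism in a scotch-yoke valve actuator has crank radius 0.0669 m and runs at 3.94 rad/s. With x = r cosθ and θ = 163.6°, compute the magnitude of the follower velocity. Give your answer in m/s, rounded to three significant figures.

ω = 3.94 rad/s
x = r cosθ ⇒ ẋ = −rω sinθ.
|v| = rω|sinθ| = 0.0669·3.94·|sin 163.6°| = 0.074421 m/s.

0.0744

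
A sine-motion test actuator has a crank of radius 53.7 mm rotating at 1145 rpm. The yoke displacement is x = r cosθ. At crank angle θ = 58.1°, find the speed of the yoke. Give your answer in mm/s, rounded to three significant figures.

ω = 119.9 rad/s (from 1145 rpm).
x = r cosθ ⇒ ẋ = −rω sinθ.
|v| = rω|sinθ| = 0.0537·119.9·|sin 58.1°| = 5.4664 m/s = 5466.4 mm/s.

5470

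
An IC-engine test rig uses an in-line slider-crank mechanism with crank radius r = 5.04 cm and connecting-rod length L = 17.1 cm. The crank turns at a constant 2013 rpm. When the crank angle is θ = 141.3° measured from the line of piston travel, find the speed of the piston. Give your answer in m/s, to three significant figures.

5.09

ω = 2π·2013/60 = 210.8 rad/s
For an in-line slider-crank, x = r cosθ + √(L² − r² sin²θ), so v = −rω sinθ·[1 + r cosθ/√(L² − r² sin²θ)].
With r = 0.0504 m, L = 0.171 m, θ = 141.3°: √(L² − r² sin²θ) = 0.16807 m.
v = −0.0504·210.8·0.62524·[1 + 0.0504·-0.78043/0.16807] = -5.0882 m/s.
|v| = 5.0882 m/s.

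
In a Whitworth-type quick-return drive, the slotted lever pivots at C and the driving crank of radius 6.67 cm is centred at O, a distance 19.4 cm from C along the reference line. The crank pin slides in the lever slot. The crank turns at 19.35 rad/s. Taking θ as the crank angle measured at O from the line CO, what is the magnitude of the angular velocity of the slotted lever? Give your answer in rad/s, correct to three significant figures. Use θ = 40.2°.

ω = 19.35 rad/s
Crank pin A relative to C: A = (d + r cosθ, r sinθ); lever angle φ = atan2(r sinθ, d + r cosθ).
Differentiating tanφ: φ̇ = rω(d cosθ + r)/(d² + r² + 2dr cosθ).
d² + r² + 2dr cosθ = |CA|² = 0.0618516 m²;  d cosθ + r = +0.21488 m.
|ω_lever| = |0.0667·19.35·+0.21488| / 0.0618516 = 4.4838 rad/s.

4.48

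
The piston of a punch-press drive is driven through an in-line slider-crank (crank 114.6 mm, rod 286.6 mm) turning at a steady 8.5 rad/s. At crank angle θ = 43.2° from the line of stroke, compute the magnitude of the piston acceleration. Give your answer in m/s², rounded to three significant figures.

6.40

ω = 8.5 rad/s
x(θ) = r cosθ + √(L² − r² sin²θ); with ω constant, a = ω²·d²x/dθ².
d²x/dθ² = −r cosθ − r²(cos2θ)/√u − r⁴ sin²2θ/(4u^{3/2}),  u = L² − r² sin²θ = 0.0759853 m².
Substituting r = 0.1146 m, L = 0.2866 m, θ = 43.2°: d²x/dθ² = -0.088582 m.
a = ω²·d²x/dθ² = (8.5)²·(-0.088582) = -6.4 m/s²;  |a| = 6.4 m/s².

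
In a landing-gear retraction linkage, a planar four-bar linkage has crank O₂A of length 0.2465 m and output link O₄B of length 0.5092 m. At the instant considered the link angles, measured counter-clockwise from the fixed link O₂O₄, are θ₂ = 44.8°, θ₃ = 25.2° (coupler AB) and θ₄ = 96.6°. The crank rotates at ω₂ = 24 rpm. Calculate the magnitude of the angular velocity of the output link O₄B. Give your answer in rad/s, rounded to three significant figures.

ω₂ = 2.513 rad/s (from 24 rpm).
Differentiating the loop-closure r₂e^{iθ₂}+r₃e^{iθ₃}=r₁+r₄e^{iθ₄} gives r₂ω₂e^{iθ₂}+r₃ω₃e^{iθ₃}=r₄ω₄e^{iθ₄}.
Eliminating the other unknown: ω₄ = r₂ω₂ sin(θ₂−θ₃) / [r₄ sin(θ₄−θ₃)].
Numerator sine = +0.33545; denominator sine = +0.94777.
Result = 0.2465·2.513·(+0.33545) / (0.5092·(+0.94777)) = +0.43062 rad/s; magnitude 0.43062 rad/s.

0.431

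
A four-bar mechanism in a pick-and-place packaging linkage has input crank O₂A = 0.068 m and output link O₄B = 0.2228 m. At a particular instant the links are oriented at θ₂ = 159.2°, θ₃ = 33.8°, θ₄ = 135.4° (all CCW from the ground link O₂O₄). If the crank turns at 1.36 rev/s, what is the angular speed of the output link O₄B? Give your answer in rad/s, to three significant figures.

2.17

ω₂ = 8.545 rad/s (from 1.36 rev/s).
Differentiating the loop-closure r₂e^{iθ₂}+r₃e^{iθ₃}=r₁+r₄e^{iθ₄} gives r₂ω₂e^{iθ₂}+r₃ω₃e^{iθ₃}=r₄ω₄e^{iθ₄}.
Eliminating the other unknown: ω₄ = r₂ω₂ sin(θ₂−θ₃) / [r₄ sin(θ₄−θ₃)].
Numerator sine = +0.81513; denominator sine = +0.97958.
Result = 0.068·8.545·(+0.81513) / (0.2228·(+0.97958)) = +2.1702 rad/s; magnitude 2.1702 rad/s.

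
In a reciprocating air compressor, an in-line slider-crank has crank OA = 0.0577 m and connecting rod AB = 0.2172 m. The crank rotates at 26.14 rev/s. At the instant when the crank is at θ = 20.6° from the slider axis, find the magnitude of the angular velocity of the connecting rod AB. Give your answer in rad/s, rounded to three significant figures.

41.0

ω = 164.2 rad/s (converted from 26.14 rev/s).
The rod makes angle φ with the slider axis where L sinφ = r sinθ; differentiating, L cosφ·φ̇ = r ω cosθ.
L cosφ = √(L² − r² sin²θ) = 0.21625 m.
|ω_rod| = r ω |cosθ| / √(L² − r² sin²θ) = 0.0577·164.2·0.93606/0.21625 = 41.021 rad/s.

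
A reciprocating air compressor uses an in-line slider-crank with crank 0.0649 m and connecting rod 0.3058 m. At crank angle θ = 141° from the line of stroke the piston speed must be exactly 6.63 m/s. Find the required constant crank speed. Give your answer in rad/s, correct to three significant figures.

195

For an in-line slider-crank, |v_piston| = rω|sinθ|·[1 + r cosθ/√(L² − r² sin²θ)].
With r = 0.0649 m, L = 0.3058 m, θ = 141°: the bracketed kinematic factor |dx/dθ| = 0.034046 m.
ω = v/|dx/dθ| = 6.63/0.034046 = 194.74 rad/s.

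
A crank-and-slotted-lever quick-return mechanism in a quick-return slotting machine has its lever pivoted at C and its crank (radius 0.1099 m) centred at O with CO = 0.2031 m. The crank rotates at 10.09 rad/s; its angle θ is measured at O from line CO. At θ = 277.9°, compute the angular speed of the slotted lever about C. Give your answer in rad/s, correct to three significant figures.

ω = 10.09 rad/s
Crank pin A relative to C: A = (d + r cosθ, r sinθ); lever angle φ = atan2(r sinθ, d + r cosθ).
Differentiating tanφ: φ̇ = rω(d cosθ + r)/(d² + r² + 2dr cosθ).
d² + r² + 2dr cosθ = |CA|² = 0.0594633 m²;  d cosθ + r = +0.13781 m.
|ω_lever| = |0.1099·10.09·+0.13781| / 0.0594633 = 2.57 rad/s.

2.57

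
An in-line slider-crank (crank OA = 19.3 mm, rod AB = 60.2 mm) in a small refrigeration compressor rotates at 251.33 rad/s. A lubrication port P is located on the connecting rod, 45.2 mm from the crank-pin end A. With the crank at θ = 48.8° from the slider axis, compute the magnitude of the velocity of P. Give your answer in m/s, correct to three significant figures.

ω = 251.3 rad/s.  Crank-pin speed |V_A| = rω = 4.8507 m/s, perpendicular to OA.
Rod angle: sinφ = −(r/L) sinθ ⇒ φ = -13.959°; ω_rod = −rω cosθ/√(L²−r²sin²θ) = -54.689 rad/s.
V_P = V_A + ω_rod × AP, with AP = 0.0452 m along the rod.
Components: V_Px = −rω sinθ − a·ω_rod·sinφ = -4.246 m/s;  V_Py = rω cosθ + a·ω_rod·cosφ = +0.79612 m/s.
|V_P| = √(V_Px² + V_Py²) = 4.32 m/s.

4.32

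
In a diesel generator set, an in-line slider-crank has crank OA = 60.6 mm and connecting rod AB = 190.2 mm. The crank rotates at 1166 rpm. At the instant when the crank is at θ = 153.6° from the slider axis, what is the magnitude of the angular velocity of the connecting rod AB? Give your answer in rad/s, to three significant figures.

35.2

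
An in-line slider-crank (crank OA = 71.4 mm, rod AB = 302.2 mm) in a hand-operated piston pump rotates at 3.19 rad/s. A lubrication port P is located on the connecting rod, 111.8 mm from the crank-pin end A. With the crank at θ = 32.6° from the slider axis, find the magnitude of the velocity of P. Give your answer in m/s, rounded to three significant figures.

ω = 3.19 rad/s.  Crank-pin speed |V_A| = rω = 0.22777 m/s, perpendicular to OA.
Rod angle: sinφ = −(r/L) sinθ ⇒ φ = -7.313°; ω_rod = −rω cosθ/√(L²−r²sin²θ) = -0.64016 rad/s.
V_P = V_A + ω_rod × AP, with AP = 0.1118 m along the rod.
Components: V_Px = −rω sinθ − a·ω_rod·sinφ = -0.13182 m/s;  V_Py = rω cosθ + a·ω_rod·cosφ = +0.12089 m/s.
|V_P| = √(V_Px² + V_Py²) = 0.17887 m/s.

0.179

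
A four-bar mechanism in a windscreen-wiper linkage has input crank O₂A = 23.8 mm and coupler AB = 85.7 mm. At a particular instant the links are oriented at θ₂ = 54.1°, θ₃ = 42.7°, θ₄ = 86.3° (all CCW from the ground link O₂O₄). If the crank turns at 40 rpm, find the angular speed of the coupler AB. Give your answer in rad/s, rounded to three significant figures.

ω₂ = 4.189 rad/s (from 40 rpm).
Differentiating the loop-closure r₂e^{iθ₂}+r₃e^{iθ₃}=r₁+r₄e^{iθ₄} gives r₂ω₂e^{iθ₂}+r₃ω₃e^{iθ₃}=r₄ω₄e^{iθ₄}.
Eliminating the other unknown: ω₃ = r₂ω₂ sin(θ₄−θ₂) / [r₃ sin(θ₃−θ₄)].
Numerator sine = +0.53288; denominator sine = -0.68962.
Result = 0.0238·4.189·(+0.53288) / (0.0857·(-0.68962)) = -0.89888 rad/s; magnitude 0.89888 rad/s.

0.899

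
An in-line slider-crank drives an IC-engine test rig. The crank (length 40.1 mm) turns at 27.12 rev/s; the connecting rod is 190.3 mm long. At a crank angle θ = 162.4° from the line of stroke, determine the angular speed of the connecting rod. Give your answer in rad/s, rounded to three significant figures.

34.3

ω = 170.4 rad/s (converted from 27.12 rev/s).
The rod makes angle φ with the slider axis where L sinφ = r sinθ; differentiating, L cosφ·φ̇ = r ω cosθ.
L cosφ = √(L² − r² sin²θ) = 0.18991 m.
|ω_rod| = r ω |cosθ| / √(L² − r² sin²θ) = 0.0401·170.4·0.95319/0.18991 = 34.296 rad/s.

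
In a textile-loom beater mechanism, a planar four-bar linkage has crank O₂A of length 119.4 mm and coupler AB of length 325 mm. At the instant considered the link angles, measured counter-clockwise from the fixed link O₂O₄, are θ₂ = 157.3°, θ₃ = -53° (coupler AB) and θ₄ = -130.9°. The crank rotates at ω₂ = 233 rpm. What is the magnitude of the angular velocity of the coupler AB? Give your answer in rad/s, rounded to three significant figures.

ω₂ = 24.4 rad/s (from 233 rpm).
Differentiating the loop-closure r₂e^{iθ₂}+r₃e^{iθ₃}=r₁+r₄e^{iθ₄} gives r₂ω₂e^{iθ₂}+r₃ω₃e^{iθ₃}=r₄ω₄e^{iθ₄}.
Eliminating the other unknown: ω₃ = r₂ω₂ sin(θ₄−θ₂) / [r₃ sin(θ₃−θ₄)].
Numerator sine = +0.94997; denominator sine = +0.97778.
Result = 0.1194·24.4·(+0.94997) / (0.325·(+0.97778)) = +8.7091 rad/s; magnitude 8.7091 rad/s.

8.71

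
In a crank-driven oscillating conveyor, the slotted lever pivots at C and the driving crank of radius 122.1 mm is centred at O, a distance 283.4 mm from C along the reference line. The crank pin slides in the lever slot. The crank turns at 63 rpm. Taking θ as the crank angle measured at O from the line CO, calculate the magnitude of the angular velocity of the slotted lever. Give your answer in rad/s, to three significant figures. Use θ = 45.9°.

ω = 6.597 rad/s (from 63 rpm).
Crank pin A relative to C: A = (d + r cosθ, r sinθ); lever angle φ = atan2(r sinθ, d + r cosθ).
Differentiating tanφ: φ̇ = rω(d cosθ + r)/(d² + r² + 2dr cosθ).
d² + r² + 2dr cosθ = |CA|² = 0.143386 m²;  d cosθ + r = +0.31932 m.
|ω_lever| = |0.1221·6.597·+0.31932| / 0.143386 = 1.7939 rad/s.

1.79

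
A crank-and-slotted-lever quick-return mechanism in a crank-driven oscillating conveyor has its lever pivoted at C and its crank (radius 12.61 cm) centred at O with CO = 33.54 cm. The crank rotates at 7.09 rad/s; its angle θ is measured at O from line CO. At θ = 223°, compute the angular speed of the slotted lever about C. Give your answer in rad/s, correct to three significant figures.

ω = 7.09 rad/s
Crank pin A relative to C: A = (d + r cosθ, r sinθ); lever angle φ = atan2(r sinθ, d + r cosθ).
Differentiating tanφ: φ̇ = rω(d cosθ + r)/(d² + r² + 2dr cosθ).
d² + r² + 2dr cosθ = |CA|² = 0.0665307 m²;  d cosθ + r = -0.1192 m.
|ω_lever| = |0.1261·7.09·-0.1192| / 0.0665307 = 1.6018 rad/s.

1.60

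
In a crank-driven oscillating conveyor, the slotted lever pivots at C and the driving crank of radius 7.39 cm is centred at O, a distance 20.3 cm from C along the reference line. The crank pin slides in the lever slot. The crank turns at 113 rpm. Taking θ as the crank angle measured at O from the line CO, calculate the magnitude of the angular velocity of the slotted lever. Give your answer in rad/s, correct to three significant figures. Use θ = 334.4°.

ω = 11.83 rad/s (from 113 rpm).
Crank pin A relative to C: A = (d + r cosθ, r sinθ); lever angle φ = atan2(r sinθ, d + r cosθ).
Differentiating tanφ: φ̇ = rω(d cosθ + r)/(d² + r² + 2dr cosθ).
d² + r² + 2dr cosθ = |CA|² = 0.0737283 m²;  d cosθ + r = +0.25697 m.
|ω_lever| = |0.0739·11.83·+0.25697| / 0.0737283 = 3.0479 rad/s.

3.05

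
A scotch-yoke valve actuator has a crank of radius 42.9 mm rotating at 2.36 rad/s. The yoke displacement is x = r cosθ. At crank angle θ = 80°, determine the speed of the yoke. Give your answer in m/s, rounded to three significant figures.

ω = 2.36 rad/s
x = r cosθ ⇒ ẋ = −rω sinθ.
|v| = rω|sinθ| = 0.0429·2.36·|sin 80°| = 0.099706 m/s.

0.0997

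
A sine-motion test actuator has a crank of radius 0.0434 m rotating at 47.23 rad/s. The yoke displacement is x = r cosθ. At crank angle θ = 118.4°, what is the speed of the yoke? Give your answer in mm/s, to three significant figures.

ω = 47.23 rad/s
x = r cosθ ⇒ ẋ = −rω sinθ.
|v| = rω|sinθ| = 0.0434·47.23·|sin 118.4°| = 1.8031 m/s = 1803.1 mm/s.

1800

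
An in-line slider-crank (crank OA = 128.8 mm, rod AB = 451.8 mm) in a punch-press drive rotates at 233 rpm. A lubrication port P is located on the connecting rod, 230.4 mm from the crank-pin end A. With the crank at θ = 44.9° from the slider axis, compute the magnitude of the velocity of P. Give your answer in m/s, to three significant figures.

2.68

ω = 24.4 rad/s.  Crank-pin speed |V_A| = rω = 3.1427 m/s, perpendicular to OA.
Rod angle: sinφ = −(r/L) sinθ ⇒ φ = -11.609°; ω_rod = −rω cosθ/√(L²−r²sin²θ) = -5.03 rad/s.
V_P = V_A + ω_rod × AP, with AP = 0.2304 m along the rod.
Components: V_Px = −rω sinθ − a·ω_rod·sinφ = -2.4515 m/s;  V_Py = rω cosθ + a·ω_rod·cosφ = +1.0909 m/s.
|V_P| = √(V_Px² + V_Py²) = 2.6833 m/s.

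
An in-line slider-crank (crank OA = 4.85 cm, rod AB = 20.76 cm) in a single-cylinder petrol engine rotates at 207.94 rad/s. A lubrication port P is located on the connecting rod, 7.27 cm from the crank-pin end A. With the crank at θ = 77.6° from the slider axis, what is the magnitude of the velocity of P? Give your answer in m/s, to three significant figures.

10.1

ω = 207.9 rad/s.  Crank-pin speed |V_A| = rω = 10.085 m/s, perpendicular to OA.
Rod angle: sinφ = −(r/L) sinθ ⇒ φ = -13.190°; ω_rod = −rω cosθ/√(L²−r²sin²θ) = -10.714 rad/s.
V_P = V_A + ω_rod × AP, with AP = 0.0727 m along the rod.
Components: V_Px = −rω sinθ − a·ω_rod·sinφ = -10.028 m/s;  V_Py = rω cosθ + a·ω_rod·cosφ = +1.4072 m/s.
|V_P| = √(V_Px² + V_Py²) = 10.126 m/s.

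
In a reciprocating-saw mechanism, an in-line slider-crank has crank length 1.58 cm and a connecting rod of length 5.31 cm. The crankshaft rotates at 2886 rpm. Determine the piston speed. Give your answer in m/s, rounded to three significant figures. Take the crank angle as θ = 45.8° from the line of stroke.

4.15

ω = 2π·2886/60 = 302.2 rad/s
For an in-line slider-crank, x = r cosθ + √(L² − r² sin²θ), so v = −rω sinθ·[1 + r cosθ/√(L² − r² sin²θ)].
With r = 0.0158 m, L = 0.0531 m, θ = 45.8°: √(L² − r² sin²θ) = 0.051878 m.
v = −0.0158·302.2·0.71691·[1 + 0.0158·0.69717/0.051878] = -4.1502 m/s.
|v| = 4.1502 m/s.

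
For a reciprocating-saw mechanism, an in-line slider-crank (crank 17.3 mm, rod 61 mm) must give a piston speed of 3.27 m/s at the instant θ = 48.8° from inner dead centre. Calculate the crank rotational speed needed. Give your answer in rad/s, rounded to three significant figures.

211

For an in-line slider-crank, |v_piston| = rω|sinθ|·[1 + r cosθ/√(L² − r² sin²θ)].
With r = 0.0173 m, L = 0.061 m, θ = 48.8°: the bracketed kinematic factor |dx/dθ| = 0.015506 m.
ω = v/|dx/dθ| = 3.27/0.015506 = 210.89 rad/s.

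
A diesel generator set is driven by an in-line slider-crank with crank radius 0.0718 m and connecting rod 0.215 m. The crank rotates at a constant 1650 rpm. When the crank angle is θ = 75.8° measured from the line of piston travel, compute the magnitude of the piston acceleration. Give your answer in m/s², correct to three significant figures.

ω = 2π·1650/60 = 172.8 rad/s
x(θ) = r cosθ + √(L² − r² sin²θ); with ω constant, a = ω²·d²x/dθ².
d²x/dθ² = −r cosθ − r²(cos2θ)/√u − r⁴ sin²2θ/(4u^{3/2}),  u = L² − r² sin²θ = 0.04138 m².
Substituting r = 0.0718 m, L = 0.215 m, θ = 75.8°: d²x/dθ² = +0.0045011 m.
a = ω²·d²x/dθ² = (172.8)²·(+0.0045011) = +134.38 m/s²;  |a| = 134.38 m/s².

134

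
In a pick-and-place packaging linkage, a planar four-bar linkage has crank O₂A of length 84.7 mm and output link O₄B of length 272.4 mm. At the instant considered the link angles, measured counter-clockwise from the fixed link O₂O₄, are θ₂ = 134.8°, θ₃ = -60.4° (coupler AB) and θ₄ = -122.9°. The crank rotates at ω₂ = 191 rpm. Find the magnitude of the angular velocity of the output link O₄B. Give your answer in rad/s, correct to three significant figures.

ω₂ = 20 rad/s (from 191 rpm).
Differentiating the loop-closure r₂e^{iθ₂}+r₃e^{iθ₃}=r₁+r₄e^{iθ₄} gives r₂ω₂e^{iθ₂}+r₃ω₃e^{iθ₃}=r₄ω₄e^{iθ₄}.
Eliminating the other unknown: ω₄ = r₂ω₂ sin(θ₂−θ₃) / [r₄ sin(θ₄−θ₃)].
Numerator sine = -0.26219; denominator sine = -0.88701.
Result = 0.0847·20·(-0.26219) / (0.2724·(-0.88701)) = +1.8383 rad/s; magnitude 1.8383 rad/s.

1.84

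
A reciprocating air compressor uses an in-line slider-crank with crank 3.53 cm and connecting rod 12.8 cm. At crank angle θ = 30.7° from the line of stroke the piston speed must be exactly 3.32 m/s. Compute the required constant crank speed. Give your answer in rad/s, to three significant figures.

149

For an in-line slider-crank, |v_piston| = rω|sinθ|·[1 + r cosθ/√(L² − r² sin²θ)].
With r = 0.0353 m, L = 0.128 m, θ = 30.7°: the bracketed kinematic factor |dx/dθ| = 0.022339 m.
ω = v/|dx/dθ| = 3.32/0.022339 = 148.62 rad/s.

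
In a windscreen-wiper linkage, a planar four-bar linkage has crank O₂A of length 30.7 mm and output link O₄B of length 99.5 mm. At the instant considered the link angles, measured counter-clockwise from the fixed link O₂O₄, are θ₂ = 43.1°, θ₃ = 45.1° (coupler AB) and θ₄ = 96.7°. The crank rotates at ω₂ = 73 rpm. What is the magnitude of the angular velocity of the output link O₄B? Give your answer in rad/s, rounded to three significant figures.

0.105

ω₂ = 7.645 rad/s (from 73 rpm).
Differentiating the loop-closure r₂e^{iθ₂}+r₃e^{iθ₃}=r₁+r₄e^{iθ₄} gives r₂ω₂e^{iθ₂}+r₃ω₃e^{iθ₃}=r₄ω₄e^{iθ₄}.
Eliminating the other unknown: ω₄ = r₂ω₂ sin(θ₂−θ₃) / [r₄ sin(θ₄−θ₃)].
Numerator sine = -0.03490; denominator sine = +0.78369.
Result = 0.0307·7.645·(-0.03490) / (0.0995·(+0.78369)) = -0.10504 rad/s; magnitude 0.10504 rad/s.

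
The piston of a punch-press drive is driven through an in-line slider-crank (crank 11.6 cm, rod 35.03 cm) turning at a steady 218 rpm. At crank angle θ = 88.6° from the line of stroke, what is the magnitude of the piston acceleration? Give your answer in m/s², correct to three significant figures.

ω = 2π·218/60 = 22.83 rad/s
x(θ) = r cosθ + √(L² − r² sin²θ); with ω constant, a = ω²·d²x/dθ².
d²x/dθ² = −r cosθ − r²(cos2θ)/√u − r⁴ sin²2θ/(4u^{3/2}),  u = L² − r² sin²θ = 0.109262 m².
Substituting r = 0.116 m, L = 0.3503 m, θ = 88.6°: d²x/dθ² = +0.037822 m.
a = ω²·d²x/dθ² = (22.83)²·(+0.037822) = +19.711 m/s²;  |a| = 19.711 m/s².

19.7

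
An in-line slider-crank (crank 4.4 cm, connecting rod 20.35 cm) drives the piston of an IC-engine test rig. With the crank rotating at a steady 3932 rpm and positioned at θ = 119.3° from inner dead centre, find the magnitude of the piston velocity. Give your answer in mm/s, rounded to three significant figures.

14100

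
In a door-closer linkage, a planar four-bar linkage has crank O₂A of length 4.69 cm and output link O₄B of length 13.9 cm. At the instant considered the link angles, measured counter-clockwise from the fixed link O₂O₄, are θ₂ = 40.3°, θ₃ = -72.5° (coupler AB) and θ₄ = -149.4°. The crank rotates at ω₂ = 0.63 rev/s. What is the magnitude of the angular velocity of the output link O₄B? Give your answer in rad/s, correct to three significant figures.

ω₂ = 3.958 rad/s (from 0.63 rev/s).
Differentiating the loop-closure r₂e^{iθ₂}+r₃e^{iθ₃}=r₁+r₄e^{iθ₄} gives r₂ω₂e^{iθ₂}+r₃ω₃e^{iθ₃}=r₄ω₄e^{iθ₄}.
Eliminating the other unknown: ω₄ = r₂ω₂ sin(θ₂−θ₃) / [r₄ sin(θ₄−θ₃)].
Numerator sine = +0.92186; denominator sine = -0.97398.
Result = 0.0469·3.958·(+0.92186) / (0.139·(-0.97398)) = -1.2641 rad/s; magnitude 1.2641 rad/s.

1.26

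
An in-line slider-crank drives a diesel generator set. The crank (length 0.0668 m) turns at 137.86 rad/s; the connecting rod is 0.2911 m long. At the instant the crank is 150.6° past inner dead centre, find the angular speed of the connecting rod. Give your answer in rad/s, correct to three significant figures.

ω = 137.9 rad/s
The rod makes angle φ with the slider axis where L sinφ = r sinθ; differentiating, L cosφ·φ̇ = r ω cosθ.
L cosφ = √(L² − r² sin²θ) = 0.28925 m.
|ω_rod| = r ω |cosθ| / √(L² − r² sin²θ) = 0.0668·137.9·0.87121/0.28925 = 27.738 rad/s.

27.7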